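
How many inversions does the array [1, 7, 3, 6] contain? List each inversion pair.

Finding inversions in [1, 7, 3, 6]:

(1, 2): arr[1]=7 > arr[2]=3
(1, 3): arr[1]=7 > arr[3]=6

Total inversions: 2

The array has 2 inversion(s): (1,2), (1,3). Each pair (i,j) satisfies i < j and arr[i] > arr[j].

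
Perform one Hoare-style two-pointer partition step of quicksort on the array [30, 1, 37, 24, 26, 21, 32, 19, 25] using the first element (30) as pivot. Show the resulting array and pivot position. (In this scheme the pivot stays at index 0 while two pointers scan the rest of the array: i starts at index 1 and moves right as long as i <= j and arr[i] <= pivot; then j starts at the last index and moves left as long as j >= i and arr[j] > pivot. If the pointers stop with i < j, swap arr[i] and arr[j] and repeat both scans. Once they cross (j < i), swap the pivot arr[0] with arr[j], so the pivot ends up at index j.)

Hoare-style two-pointer partition with pivot = 30:

Initial array: [30, 1, 37, 24, 26, 21, 32, 19, 25]

Pointers start at i = 1, j = 8.
i stops at index 2 (arr[2]=37 > 30), j stops at index 8 (arr[8]=25 <= 30): swap arr[2] and arr[8], array becomes [30, 1, 25, 24, 26, 21, 32, 19, 37]
i stops at index 6 (arr[6]=32 > 30), j stops at index 7 (arr[7]=19 <= 30): swap arr[6] and arr[7], array becomes [30, 1, 25, 24, 26, 21, 19, 32, 37]
i ends at 7, j ends at 6: the pointers have crossed (j < i), so scanning stops.

Swap pivot arr[0] with arr[6] to place pivot at position 6: [19, 1, 25, 24, 26, 21, 30, 32, 37]
Pivot position: 6

After partitioning with pivot 30, the array becomes [19, 1, 25, 24, 26, 21, 30, 32, 37]. The pivot is placed at index 6. All elements to the left of the pivot are <= 30, and all elements to the right are > 30.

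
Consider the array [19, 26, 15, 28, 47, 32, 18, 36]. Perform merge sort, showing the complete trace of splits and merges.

Merge sort trace:

Split: [19, 26, 15, 28, 47, 32, 18, 36] -> [19, 26, 15, 28] and [47, 32, 18, 36]
  Split: [19, 26, 15, 28] -> [19, 26] and [15, 28]
    Split: [19, 26] -> [19] and [26]
    Merge: [19] + [26] -> [19, 26]
    Split: [15, 28] -> [15] and [28]
    Merge: [15] + [28] -> [15, 28]
  Merge: [19, 26] + [15, 28] -> [15, 19, 26, 28]
  Split: [47, 32, 18, 36] -> [47, 32] and [18, 36]
    Split: [47, 32] -> [47] and [32]
    Merge: [47] + [32] -> [32, 47]
    Split: [18, 36] -> [18] and [36]
    Merge: [18] + [36] -> [18, 36]
  Merge: [32, 47] + [18, 36] -> [18, 32, 36, 47]
Merge: [15, 19, 26, 28] + [18, 32, 36, 47] -> [15, 18, 19, 26, 28, 32, 36, 47]

Final sorted array: [15, 18, 19, 26, 28, 32, 36, 47]

The merge sort proceeds by recursively splitting the array and merging sorted halves.
After all merges, the sorted array is [15, 18, 19, 26, 28, 32, 36, 47].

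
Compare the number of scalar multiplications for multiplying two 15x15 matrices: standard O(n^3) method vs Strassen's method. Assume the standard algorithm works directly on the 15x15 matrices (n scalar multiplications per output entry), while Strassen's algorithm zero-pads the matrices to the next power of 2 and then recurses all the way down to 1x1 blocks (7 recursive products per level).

Matrix multiplication for 15x15 matrices:

Strassen's algorithm requires power-of-2 dimensions. Pad 15x15 to 16x16 (next power of 2).

Standard algorithm: 15^3 = 3375 multiplications
Strassen's algorithm: 7^(log2(16)) = 7^4 = 2401 multiplications
Savings: 3375 - 2401 = 974 multiplications

Standard: 3375 multiplications (15^3). Strassen: 2401 multiplications (7^4, after padding to 16x16). Strassen reduces 8 recursive multiplications to 7 at each level.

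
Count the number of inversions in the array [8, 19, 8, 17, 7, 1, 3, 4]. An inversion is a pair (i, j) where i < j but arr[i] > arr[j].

Finding inversions in [8, 19, 8, 17, 7, 1, 3, 4]:

(0, 4): arr[0]=8 > arr[4]=7
(0, 5): arr[0]=8 > arr[5]=1
(0, 6): arr[0]=8 > arr[6]=3
(0, 7): arr[0]=8 > arr[7]=4
(1, 2): arr[1]=19 > arr[2]=8
(1, 3): arr[1]=19 > arr[3]=17
(1, 4): arr[1]=19 > arr[4]=7
(1, 5): arr[1]=19 > arr[5]=1
(1, 6): arr[1]=19 > arr[6]=3
(1, 7): arr[1]=19 > arr[7]=4
(2, 4): arr[2]=8 > arr[4]=7
(2, 5): arr[2]=8 > arr[5]=1
(2, 6): arr[2]=8 > arr[6]=3
(2, 7): arr[2]=8 > arr[7]=4
(3, 4): arr[3]=17 > arr[4]=7
(3, 5): arr[3]=17 > arr[5]=1
(3, 6): arr[3]=17 > arr[6]=3
(3, 7): arr[3]=17 > arr[7]=4
(4, 5): arr[4]=7 > arr[5]=1
(4, 6): arr[4]=7 > arr[6]=3
(4, 7): arr[4]=7 > arr[7]=4

Total inversions: 21

The array has 21 inversion(s): (0,4), (0,5), (0,6), (0,7), (1,2), (1,3), (1,4), (1,5), (1,6), (1,7), (2,4), (2,5), (2,6), (2,7), (3,4), (3,5), (3,6), (3,7), (4,5), (4,6), (4,7). Each pair (i,j) satisfies i < j and arr[i] > arr[j].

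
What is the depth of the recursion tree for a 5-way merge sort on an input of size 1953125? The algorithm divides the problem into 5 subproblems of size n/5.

For divide and conquer with division factor 5:

Problem sizes at each level:
Level 0: 1953125
Level 1: 390625
Level 2: 78125
Level 3: 15625
Level 4: 3125
Level 5: 625
Level 6: 125
Level 7: 25
Level 8: 5
Level 9: 1

The root is level 0 and the size-1 base case is level 9 (the tree spans levels 0 through 9, i.e. 10 levels counting the root), so the depth is the number of divisions: log_5(1953125) = 9

The recursion tree depth is log_5(1953125) = 9. At each level, the problem size is divided by 5, so it takes 9 divisions to reduce to a base case of size 1. The algorithm makes 5 recursive calls at each level.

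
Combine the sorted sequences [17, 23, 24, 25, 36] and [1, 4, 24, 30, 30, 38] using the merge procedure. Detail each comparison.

Merging process:

Compare 17 vs 1: take 1 from right. Merged: [1]
Compare 17 vs 4: take 4 from right. Merged: [1, 4]
Compare 17 vs 24: take 17 from left. Merged: [1, 4, 17]
Compare 23 vs 24: take 23 from left. Merged: [1, 4, 17, 23]
Compare 24 vs 24: take 24 from left. Merged: [1, 4, 17, 23, 24]
Compare 25 vs 24: take 24 from right. Merged: [1, 4, 17, 23, 24, 24]
Compare 25 vs 30: take 25 from left. Merged: [1, 4, 17, 23, 24, 24, 25]
Compare 36 vs 30: take 30 from right. Merged: [1, 4, 17, 23, 24, 24, 25, 30]
Compare 36 vs 30: take 30 from right. Merged: [1, 4, 17, 23, 24, 24, 25, 30, 30]
Compare 36 vs 38: take 36 from left. Merged: [1, 4, 17, 23, 24, 24, 25, 30, 30, 36]
Append remaining from right: [38]. Merged: [1, 4, 17, 23, 24, 24, 25, 30, 30, 36, 38]

Final merged array: [1, 4, 17, 23, 24, 24, 25, 30, 30, 36, 38]
Total comparisons: 10

The merged array is [1, 4, 17, 23, 24, 24, 25, 30, 30, 36, 38], requiring 10 comparisons. The merge step runs in O(n) time where n is the total number of elements.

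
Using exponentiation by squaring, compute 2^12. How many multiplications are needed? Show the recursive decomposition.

Computing 2^12 by squaring (build up from 2^1; each line after the first costs one multiplication):

2^1 = 2
2^2 = (2^1)^2 = 2^2 = 4
2^3 = 2 * 2^2 = 2 * 4 = 8
2^6 = (2^3)^2 = 8^2 = 64
2^12 = (2^6)^2 = 64^2 = 4096

Result: 4096
Multiplications needed: 4 (4 lines after 2^1)

2^12 = 4096. Using exponentiation by squaring, this requires 4 multiplications. The key idea: if the exponent is even, square the half-power; if odd, multiply by the base once.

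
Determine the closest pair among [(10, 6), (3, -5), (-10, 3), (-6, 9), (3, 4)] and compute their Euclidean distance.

Computing all pairwise distances among 5 points:

d((10, 6), (3, -5)) = 13.0384
d((10, 6), (-10, 3)) = 20.2237
d((10, 6), (-6, 9)) = 16.2788
d((10, 6), (3, 4)) = 7.2801
d((3, -5), (-10, 3)) = 15.2643
d((3, -5), (-6, 9)) = 16.6433
d((3, -5), (3, 4)) = 9.0
d((-10, 3), (-6, 9)) = 7.2111 <-- minimum
d((-10, 3), (3, 4)) = 13.0384
d((-6, 9), (3, 4)) = 10.2956

Closest pair: (-10, 3) and (-6, 9) with distance 7.2111

The closest pair is (-10, 3) and (-6, 9) with Euclidean distance 7.2111. For 5 points, brute-force pairwise comparison is shown above. For large n, the divide-and-conquer algorithm (sort by x, recurse on halves, check the dividing strip) achieves O(n log n).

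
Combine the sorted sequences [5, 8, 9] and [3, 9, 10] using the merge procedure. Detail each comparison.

Merging process:

Compare 5 vs 3: take 3 from right. Merged: [3]
Compare 5 vs 9: take 5 from left. Merged: [3, 5]
Compare 8 vs 9: take 8 from left. Merged: [3, 5, 8]
Compare 9 vs 9: take 9 from left. Merged: [3, 5, 8, 9]
Append remaining from right: [9, 10]. Merged: [3, 5, 8, 9, 9, 10]

Final merged array: [3, 5, 8, 9, 9, 10]
Total comparisons: 4

The merged array is [3, 5, 8, 9, 9, 10], requiring 4 comparisons. The merge step runs in O(n) time where n is the total number of elements.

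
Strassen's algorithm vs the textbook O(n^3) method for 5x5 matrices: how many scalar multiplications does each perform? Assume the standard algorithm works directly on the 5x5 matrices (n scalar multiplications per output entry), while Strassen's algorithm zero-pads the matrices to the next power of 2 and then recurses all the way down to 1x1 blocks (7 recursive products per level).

Matrix multiplication for 5x5 matrices:

Strassen's algorithm requires power-of-2 dimensions. Pad 5x5 to 8x8 (next power of 2).

Standard algorithm: 5^3 = 125 multiplications
Strassen's algorithm: 7^(log2(8)) = 7^3 = 343 multiplications
Difference: 125 - 343 = -218 (Strassen uses MORE here due to padding overhead — for small or just-over-power-of-2 n, padding can outweigh the per-level savings)

Standard: 125 multiplications (5^3). Strassen: 343 multiplications (7^3, after padding to 8x8). Strassen reduces 8 recursive multiplications to 7 at each level.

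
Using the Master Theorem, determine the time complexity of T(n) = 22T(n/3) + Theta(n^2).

Master Theorem for T(n) = 22T(n/3) + O(n^2):

a = 22, b = 3, c = 2
log_b(a) = log_3(22) = 2.8136

Case 1: c = 2 < log_3(22) = 2.8136
T(n) = O(n^(log_3 22))

For T(n) = 22T(n/3) + O(n^2): log_3(22) = 2.8136. This is Case 1 of the Master Theorem (c < log_b(a), work dominated by leaves), giving O(n^(log_3 22)).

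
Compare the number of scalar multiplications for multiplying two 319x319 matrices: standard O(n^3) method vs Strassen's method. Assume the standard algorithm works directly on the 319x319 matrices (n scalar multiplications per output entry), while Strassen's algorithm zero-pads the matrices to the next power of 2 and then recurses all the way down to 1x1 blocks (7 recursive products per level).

Matrix multiplication for 319x319 matrices:

Strassen's algorithm requires power-of-2 dimensions. Pad 319x319 to 512x512 (next power of 2).

Standard algorithm: 319^3 = 32461759 multiplications
Strassen's algorithm: 7^(log2(512)) = 7^9 = 40353607 multiplications
Difference: 32461759 - 40353607 = -7891848 (Strassen uses MORE here due to padding overhead — for small or just-over-power-of-2 n, padding can outweigh the per-level savings)

Standard: 32461759 multiplications (319^3). Strassen: 40353607 multiplications (7^9, after padding to 512x512). Strassen reduces 8 recursive multiplications to 7 at each level.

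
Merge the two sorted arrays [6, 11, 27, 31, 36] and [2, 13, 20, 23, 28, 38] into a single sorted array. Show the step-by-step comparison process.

Merging process:

Compare 6 vs 2: take 2 from right. Merged: [2]
Compare 6 vs 13: take 6 from left. Merged: [2, 6]
Compare 11 vs 13: take 11 from left. Merged: [2, 6, 11]
Compare 27 vs 13: take 13 from right. Merged: [2, 6, 11, 13]
Compare 27 vs 20: take 20 from right. Merged: [2, 6, 11, 13, 20]
Compare 27 vs 23: take 23 from right. Merged: [2, 6, 11, 13, 20, 23]
Compare 27 vs 28: take 27 from left. Merged: [2, 6, 11, 13, 20, 23, 27]
Compare 31 vs 28: take 28 from right. Merged: [2, 6, 11, 13, 20, 23, 27, 28]
Compare 31 vs 38: take 31 from left. Merged: [2, 6, 11, 13, 20, 23, 27, 28, 31]
Compare 36 vs 38: take 36 from left. Merged: [2, 6, 11, 13, 20, 23, 27, 28, 31, 36]
Append remaining from right: [38]. Merged: [2, 6, 11, 13, 20, 23, 27, 28, 31, 36, 38]

Final merged array: [2, 6, 11, 13, 20, 23, 27, 28, 31, 36, 38]
Total comparisons: 10

The merged array is [2, 6, 11, 13, 20, 23, 27, 28, 31, 36, 38], requiring 10 comparisons. The merge step runs in O(n) time where n is the total number of elements.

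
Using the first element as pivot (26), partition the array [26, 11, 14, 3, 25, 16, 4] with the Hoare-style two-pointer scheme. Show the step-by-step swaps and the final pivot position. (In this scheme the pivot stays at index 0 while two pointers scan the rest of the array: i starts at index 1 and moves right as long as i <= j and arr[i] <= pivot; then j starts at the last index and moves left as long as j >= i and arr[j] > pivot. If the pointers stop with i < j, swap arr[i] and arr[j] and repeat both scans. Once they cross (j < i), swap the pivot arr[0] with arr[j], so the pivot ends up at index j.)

Hoare-style two-pointer partition with pivot = 26:

Initial array: [26, 11, 14, 3, 25, 16, 4]

Pointers start at i = 1, j = 6.
i ends at 7, j ends at 6: the pointers have crossed (j < i), so scanning stops.

Swap pivot arr[0] with arr[6] to place pivot at position 6: [4, 11, 14, 3, 25, 16, 26]
Pivot position: 6

After partitioning with pivot 26, the array becomes [4, 11, 14, 3, 25, 16, 26]. The pivot is placed at index 6. All elements to the left of the pivot are <= 26, and all elements to the right are > 26.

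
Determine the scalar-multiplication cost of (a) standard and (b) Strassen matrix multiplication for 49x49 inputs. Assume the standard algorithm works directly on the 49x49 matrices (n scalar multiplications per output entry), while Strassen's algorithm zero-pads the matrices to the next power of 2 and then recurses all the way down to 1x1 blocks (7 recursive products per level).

Matrix multiplication for 49x49 matrices:

Strassen's algorithm requires power-of-2 dimensions. Pad 49x49 to 64x64 (next power of 2).

Standard algorithm: 49^3 = 117649 multiplications
Strassen's algorithm: 7^(log2(64)) = 7^6 = 117649 multiplications
Savings: 117649 - 117649 = 0 multiplications

Standard: 117649 multiplications (49^3). Strassen: 117649 multiplications (7^6, after padding to 64x64). Strassen reduces 8 recursive multiplications to 7 at each level.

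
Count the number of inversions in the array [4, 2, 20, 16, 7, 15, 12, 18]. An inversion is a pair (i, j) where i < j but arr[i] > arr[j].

Finding inversions in [4, 2, 20, 16, 7, 15, 12, 18]:

(0, 1): arr[0]=4 > arr[1]=2
(2, 3): arr[2]=20 > arr[3]=16
(2, 4): arr[2]=20 > arr[4]=7
(2, 5): arr[2]=20 > arr[5]=15
(2, 6): arr[2]=20 > arr[6]=12
(2, 7): arr[2]=20 > arr[7]=18
(3, 4): arr[3]=16 > arr[4]=7
(3, 5): arr[3]=16 > arr[5]=15
(3, 6): arr[3]=16 > arr[6]=12
(5, 6): arr[5]=15 > arr[6]=12

Total inversions: 10

The array has 10 inversion(s): (0,1), (2,3), (2,4), (2,5), (2,6), (2,7), (3,4), (3,5), (3,6), (5,6). Each pair (i,j) satisfies i < j and arr[i] > arr[j].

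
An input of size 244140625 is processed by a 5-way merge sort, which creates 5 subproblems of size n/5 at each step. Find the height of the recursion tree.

For divide and conquer with division factor 5:

Problem sizes at each level:
Level 0: 244140625
Level 1: 48828125
Level 2: 9765625
Level 3: 1953125
Level 4: 390625
Level 5: 78125
Level 6: 15625
Level 7: 3125
Level 8: 625
Level 9: 125
Level 10: 25
Level 11: 5
Level 12: 1

The root is level 0 and the size-1 base case is level 12 (the tree spans levels 0 through 12, i.e. 13 levels counting the root), so the depth is the number of divisions: log_5(244140625) = 12

The recursion tree depth is log_5(244140625) = 12. At each level, the problem size is divided by 5, so it takes 12 divisions to reduce to a base case of size 1. The algorithm makes 5 recursive calls at each level.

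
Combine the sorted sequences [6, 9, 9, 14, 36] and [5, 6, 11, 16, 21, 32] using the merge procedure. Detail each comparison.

Merging process:

Compare 6 vs 5: take 5 from right. Merged: [5]
Compare 6 vs 6: take 6 from left. Merged: [5, 6]
Compare 9 vs 6: take 6 from right. Merged: [5, 6, 6]
Compare 9 vs 11: take 9 from left. Merged: [5, 6, 6, 9]
Compare 9 vs 11: take 9 from left. Merged: [5, 6, 6, 9, 9]
Compare 14 vs 11: take 11 from right. Merged: [5, 6, 6, 9, 9, 11]
Compare 14 vs 16: take 14 from left. Merged: [5, 6, 6, 9, 9, 11, 14]
Compare 36 vs 16: take 16 from right. Merged: [5, 6, 6, 9, 9, 11, 14, 16]
Compare 36 vs 21: take 21 from right. Merged: [5, 6, 6, 9, 9, 11, 14, 16, 21]
Compare 36 vs 32: take 32 from right. Merged: [5, 6, 6, 9, 9, 11, 14, 16, 21, 32]
Append remaining from left: [36]. Merged: [5, 6, 6, 9, 9, 11, 14, 16, 21, 32, 36]

Final merged array: [5, 6, 6, 9, 9, 11, 14, 16, 21, 32, 36]
Total comparisons: 10

The merged array is [5, 6, 6, 9, 9, 11, 14, 16, 21, 32, 36], requiring 10 comparisons. The merge step runs in O(n) time where n is the total number of elements.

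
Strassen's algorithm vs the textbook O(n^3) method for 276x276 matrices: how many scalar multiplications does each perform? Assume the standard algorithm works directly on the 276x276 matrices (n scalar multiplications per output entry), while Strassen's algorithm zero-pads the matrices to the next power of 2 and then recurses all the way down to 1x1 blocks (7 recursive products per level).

Matrix multiplication for 276x276 matrices:

Strassen's algorithm requires power-of-2 dimensions. Pad 276x276 to 512x512 (next power of 2).

Standard algorithm: 276^3 = 21024576 multiplications
Strassen's algorithm: 7^(log2(512)) = 7^9 = 40353607 multiplications
Difference: 21024576 - 40353607 = -19329031 (Strassen uses MORE here due to padding overhead — for small or just-over-power-of-2 n, padding can outweigh the per-level savings)

Standard: 21024576 multiplications (276^3). Strassen: 40353607 multiplications (7^9, after padding to 512x512). Strassen reduces 8 recursive multiplications to 7 at each level.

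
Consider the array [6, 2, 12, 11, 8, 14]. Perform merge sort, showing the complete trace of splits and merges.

Merge sort trace:

Split: [6, 2, 12, 11, 8, 14] -> [6, 2, 12] and [11, 8, 14]
  Split: [6, 2, 12] -> [6] and [2, 12]
    Split: [2, 12] -> [2] and [12]
    Merge: [2] + [12] -> [2, 12]
  Merge: [6] + [2, 12] -> [2, 6, 12]
  Split: [11, 8, 14] -> [11] and [8, 14]
    Split: [8, 14] -> [8] and [14]
    Merge: [8] + [14] -> [8, 14]
  Merge: [11] + [8, 14] -> [8, 11, 14]
Merge: [2, 6, 12] + [8, 11, 14] -> [2, 6, 8, 11, 12, 14]

Final sorted array: [2, 6, 8, 11, 12, 14]

The merge sort proceeds by recursively splitting the array and merging sorted halves.
After all merges, the sorted array is [2, 6, 8, 11, 12, 14].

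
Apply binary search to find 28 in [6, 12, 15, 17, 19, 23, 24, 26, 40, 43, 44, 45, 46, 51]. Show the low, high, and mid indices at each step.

Binary search for 28 in [6, 12, 15, 17, 19, 23, 24, 26, 40, 43, 44, 45, 46, 51]:

lo=0, hi=13, mid=6, arr[mid]=24 -> 24 < 28, search right half
lo=7, hi=13, mid=10, arr[mid]=44 -> 44 > 28, search left half
lo=7, hi=9, mid=8, arr[mid]=40 -> 40 > 28, search left half
lo=7, hi=7, mid=7, arr[mid]=26 -> 26 < 28, search right half
lo=8 > hi=7, target 28 not found

Binary search determines that 28 is not in the array after 4 comparisons. The search space was exhausted without finding the target.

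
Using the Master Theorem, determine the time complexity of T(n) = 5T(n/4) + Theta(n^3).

Master Theorem for T(n) = 5T(n/4) + O(n^3):

a = 5, b = 4, c = 3
log_b(a) = log_4(5) = 1.1610

Case 3: c = 3 > log_4(5) = 1.1610
T(n) = O(n^3) = O(n^3)

For T(n) = 5T(n/4) + O(n^3): log_4(5) = 1.1610. This is Case 3 of the Master Theorem (c > log_b(a), work dominated by root), giving O(n^3).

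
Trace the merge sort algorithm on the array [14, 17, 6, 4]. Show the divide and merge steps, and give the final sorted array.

Merge sort trace:

Split: [14, 17, 6, 4] -> [14, 17] and [6, 4]
  Split: [14, 17] -> [14] and [17]
  Merge: [14] + [17] -> [14, 17]
  Split: [6, 4] -> [6] and [4]
  Merge: [6] + [4] -> [4, 6]
Merge: [14, 17] + [4, 6] -> [4, 6, 14, 17]

Final sorted array: [4, 6, 14, 17]

The merge sort proceeds by recursively splitting the array and merging sorted halves.
After all merges, the sorted array is [4, 6, 14, 17].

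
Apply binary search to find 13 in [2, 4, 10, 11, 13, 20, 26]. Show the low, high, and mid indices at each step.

Binary search for 13 in [2, 4, 10, 11, 13, 20, 26]:

lo=0, hi=6, mid=3, arr[mid]=11 -> 11 < 13, search right half
lo=4, hi=6, mid=5, arr[mid]=20 -> 20 > 13, search left half
lo=4, hi=4, mid=4, arr[mid]=13 -> Found target at index 4!

Binary search finds 13 at index 4 after 3 comparisons. The search repeatedly halves the search space by comparing with the middle element.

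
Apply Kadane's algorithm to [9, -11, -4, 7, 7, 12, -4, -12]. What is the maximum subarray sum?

Using Kadane's algorithm on [9, -11, -4, 7, 7, 12, -4, -12]:

Scanning through the array:
Position 1 (value -11): max_ending_here = -2, max_so_far = 9
Position 2 (value -4): max_ending_here = -4, max_so_far = 9
Position 3 (value 7): max_ending_here = 7, max_so_far = 9
Position 4 (value 7): max_ending_here = 14, max_so_far = 14
Position 5 (value 12): max_ending_here = 26, max_so_far = 26
Position 6 (value -4): max_ending_here = 22, max_so_far = 26
Position 7 (value -12): max_ending_here = 10, max_so_far = 26

Maximum subarray: [7, 7, 12]
Maximum sum: 26

The maximum subarray is [7, 7, 12] with sum 26. This subarray runs from index 3 to index 5.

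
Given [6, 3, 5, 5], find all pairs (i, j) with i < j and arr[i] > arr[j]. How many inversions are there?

Finding inversions in [6, 3, 5, 5]:

(0, 1): arr[0]=6 > arr[1]=3
(0, 2): arr[0]=6 > arr[2]=5
(0, 3): arr[0]=6 > arr[3]=5

Total inversions: 3

The array has 3 inversion(s): (0,1), (0,2), (0,3). Each pair (i,j) satisfies i < j and arr[i] > arr[j].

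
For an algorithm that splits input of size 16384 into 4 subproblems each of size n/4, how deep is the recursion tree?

For divide and conquer with division factor 4:

Problem sizes at each level:
Level 0: 16384
Level 1: 4096
Level 2: 1024
Level 3: 256
Level 4: 64
Level 5: 16
Level 6: 4
Level 7: 1

The root is level 0 and the size-1 base case is level 7 (the tree spans levels 0 through 7, i.e. 8 levels counting the root), so the depth is the number of divisions: log_4(16384) = 7

The recursion tree depth is log_4(16384) = 7. At each level, the problem size is divided by 4, so it takes 7 divisions to reduce to a base case of size 1. The algorithm makes 4 recursive calls at each level.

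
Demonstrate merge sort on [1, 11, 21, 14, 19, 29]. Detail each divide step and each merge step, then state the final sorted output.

Merge sort trace:

Split: [1, 11, 21, 14, 19, 29] -> [1, 11, 21] and [14, 19, 29]
  Split: [1, 11, 21] -> [1] and [11, 21]
    Split: [11, 21] -> [11] and [21]
    Merge: [11] + [21] -> [11, 21]
  Merge: [1] + [11, 21] -> [1, 11, 21]
  Split: [14, 19, 29] -> [14] and [19, 29]
    Split: [19, 29] -> [19] and [29]
    Merge: [19] + [29] -> [19, 29]
  Merge: [14] + [19, 29] -> [14, 19, 29]
Merge: [1, 11, 21] + [14, 19, 29] -> [1, 11, 14, 19, 21, 29]

Final sorted array: [1, 11, 14, 19, 21, 29]

The merge sort proceeds by recursively splitting the array and merging sorted halves.
After all merges, the sorted array is [1, 11, 14, 19, 21, 29].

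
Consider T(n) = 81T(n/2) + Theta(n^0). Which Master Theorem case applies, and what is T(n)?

Master Theorem for T(n) = 81T(n/2) + O(n^0):

a = 81, b = 2, c = 0
log_b(a) = log_2(81) = 6.3399

Case 1: c = 0 < log_2(81) = 6.3399
T(n) = O(n^(log_2 81))

For T(n) = 81T(n/2) + O(n^0): log_2(81) = 6.3399. This is Case 1 of the Master Theorem (c < log_b(a), work dominated by leaves), giving O(n^(log_2 81)).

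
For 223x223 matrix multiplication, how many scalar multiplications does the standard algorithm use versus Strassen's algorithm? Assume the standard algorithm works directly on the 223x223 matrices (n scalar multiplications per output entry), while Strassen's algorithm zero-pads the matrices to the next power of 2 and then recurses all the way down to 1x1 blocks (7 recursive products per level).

Matrix multiplication for 223x223 matrices:

Strassen's algorithm requires power-of-2 dimensions. Pad 223x223 to 256x256 (next power of 2).

Standard algorithm: 223^3 = 11089567 multiplications
Strassen's algorithm: 7^(log2(256)) = 7^8 = 5764801 multiplications
Savings: 11089567 - 5764801 = 5324766 multiplications

Standard: 11089567 multiplications (223^3). Strassen: 5764801 multiplications (7^8, after padding to 256x256). Strassen reduces 8 recursive multiplications to 7 at each level.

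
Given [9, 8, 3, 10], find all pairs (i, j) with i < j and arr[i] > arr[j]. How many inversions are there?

Finding inversions in [9, 8, 3, 10]:

(0, 1): arr[0]=9 > arr[1]=8
(0, 2): arr[0]=9 > arr[2]=3
(1, 2): arr[1]=8 > arr[2]=3

Total inversions: 3

The array has 3 inversion(s): (0,1), (0,2), (1,2). Each pair (i,j) satisfies i < j and arr[i] > arr[j].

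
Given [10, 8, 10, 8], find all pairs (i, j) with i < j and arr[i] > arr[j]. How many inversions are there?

Finding inversions in [10, 8, 10, 8]:

(0, 1): arr[0]=10 > arr[1]=8
(0, 3): arr[0]=10 > arr[3]=8
(2, 3): arr[2]=10 > arr[3]=8

Total inversions: 3

The array has 3 inversion(s): (0,1), (0,3), (2,3). Each pair (i,j) satisfies i < j and arr[i] > arr[j].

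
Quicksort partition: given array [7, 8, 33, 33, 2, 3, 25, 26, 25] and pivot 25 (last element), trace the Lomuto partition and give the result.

Lomuto partition with pivot = 25:

Initial array: [7, 8, 33, 33, 2, 3, 25, 26, 25]

arr[0]=7 <= 25: swap with position 0, array becomes [7, 8, 33, 33, 2, 3, 25, 26, 25]
arr[1]=8 <= 25: swap with position 1, array becomes [7, 8, 33, 33, 2, 3, 25, 26, 25]
arr[2]=33 > 25: no swap
arr[3]=33 > 25: no swap
arr[4]=2 <= 25: swap with position 2, array becomes [7, 8, 2, 33, 33, 3, 25, 26, 25]
arr[5]=3 <= 25: swap with position 3, array becomes [7, 8, 2, 3, 33, 33, 25, 26, 25]
arr[6]=25 <= 25: swap with position 4, array becomes [7, 8, 2, 3, 25, 33, 33, 26, 25]
arr[7]=26 > 25: no swap

Place pivot at position 5: [7, 8, 2, 3, 25, 25, 33, 26, 33]
Pivot position: 5

After partitioning with pivot 25, the array becomes [7, 8, 2, 3, 25, 25, 33, 26, 33]. The pivot is placed at index 5. All elements to the left of the pivot are <= 25, and all elements to the right are > 25.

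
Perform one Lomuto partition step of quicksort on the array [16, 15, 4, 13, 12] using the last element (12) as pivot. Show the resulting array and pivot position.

Lomuto partition with pivot = 12:

Initial array: [16, 15, 4, 13, 12]

arr[0]=16 > 12: no swap
arr[1]=15 > 12: no swap
arr[2]=4 <= 12: swap with position 0, array becomes [4, 15, 16, 13, 12]
arr[3]=13 > 12: no swap

Place pivot at position 1: [4, 12, 16, 13, 15]
Pivot position: 1

After partitioning with pivot 12, the array becomes [4, 12, 16, 13, 15]. The pivot is placed at index 1. All elements to the left of the pivot are <= 12, and all elements to the right are > 12.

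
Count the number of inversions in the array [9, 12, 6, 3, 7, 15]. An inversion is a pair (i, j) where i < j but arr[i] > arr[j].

Finding inversions in [9, 12, 6, 3, 7, 15]:

(0, 2): arr[0]=9 > arr[2]=6
(0, 3): arr[0]=9 > arr[3]=3
(0, 4): arr[0]=9 > arr[4]=7
(1, 2): arr[1]=12 > arr[2]=6
(1, 3): arr[1]=12 > arr[3]=3
(1, 4): arr[1]=12 > arr[4]=7
(2, 3): arr[2]=6 > arr[3]=3

Total inversions: 7

The array has 7 inversion(s): (0,2), (0,3), (0,4), (1,2), (1,3), (1,4), (2,3). Each pair (i,j) satisfies i < j and arr[i] > arr[j].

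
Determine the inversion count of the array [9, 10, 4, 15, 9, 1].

Finding inversions in [9, 10, 4, 15, 9, 1]:

(0, 2): arr[0]=9 > arr[2]=4
(0, 5): arr[0]=9 > arr[5]=1
(1, 2): arr[1]=10 > arr[2]=4
(1, 4): arr[1]=10 > arr[4]=9
(1, 5): arr[1]=10 > arr[5]=1
(2, 5): arr[2]=4 > arr[5]=1
(3, 4): arr[3]=15 > arr[4]=9
(3, 5): arr[3]=15 > arr[5]=1
(4, 5): arr[4]=9 > arr[5]=1

Total inversions: 9

The array has 9 inversion(s): (0,2), (0,5), (1,2), (1,4), (1,5), (2,5), (3,4), (3,5), (4,5). Each pair (i,j) satisfies i < j and arr[i] > arr[j].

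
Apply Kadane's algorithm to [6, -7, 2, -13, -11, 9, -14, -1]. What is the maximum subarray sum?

Using Kadane's algorithm on [6, -7, 2, -13, -11, 9, -14, -1]:

Scanning through the array:
Position 1 (value -7): max_ending_here = -1, max_so_far = 6
Position 2 (value 2): max_ending_here = 2, max_so_far = 6
Position 3 (value -13): max_ending_here = -11, max_so_far = 6
Position 4 (value -11): max_ending_here = -11, max_so_far = 6
Position 5 (value 9): max_ending_here = 9, max_so_far = 9
Position 6 (value -14): max_ending_here = -5, max_so_far = 9
Position 7 (value -1): max_ending_here = -1, max_so_far = 9

Maximum subarray: [9]
Maximum sum: 9

The maximum subarray is [9] with sum 9. This subarray runs from index 5 to index 5.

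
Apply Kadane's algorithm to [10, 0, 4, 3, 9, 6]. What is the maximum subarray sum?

Using Kadane's algorithm on [10, 0, 4, 3, 9, 6]:

Scanning through the array:
Position 1 (value 0): max_ending_here = 10, max_so_far = 10
Position 2 (value 4): max_ending_here = 14, max_so_far = 14
Position 3 (value 3): max_ending_here = 17, max_so_far = 17
Position 4 (value 9): max_ending_here = 26, max_so_far = 26
Position 5 (value 6): max_ending_here = 32, max_so_far = 32

Maximum subarray: [10, 0, 4, 3, 9, 6]
Maximum sum: 32

The maximum subarray is [10, 0, 4, 3, 9, 6] with sum 32. This subarray runs from index 0 to index 5.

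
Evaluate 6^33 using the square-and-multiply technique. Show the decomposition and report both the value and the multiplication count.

Computing 6^33 by squaring (build up from 6^1; each line after the first costs one multiplication):

6^1 = 6
6^2 = (6^1)^2 = 6^2 = 36
6^4 = (6^2)^2 = 36^2 = 1296
6^8 = (6^4)^2 = 1296^2 = 1679616
6^16 = (6^8)^2 = 1679616^2 = 2821109907456
6^32 = (6^16)^2 = 2821109907456^2 = 7958661109946400884391936
6^33 = 6 * 6^32 = 6 * 7958661109946400884391936 = 47751966659678405306351616

Result: 47751966659678405306351616
Multiplications needed: 6 (6 lines after 6^1)

6^33 = 47751966659678405306351616. Using exponentiation by squaring, this requires 6 multiplications. The key idea: if the exponent is even, square the half-power; if odd, multiply by the base once.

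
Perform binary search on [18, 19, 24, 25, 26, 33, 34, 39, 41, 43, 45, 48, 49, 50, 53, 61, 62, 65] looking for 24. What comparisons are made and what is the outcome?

Binary search for 24 in [18, 19, 24, 25, 26, 33, 34, 39, 41, 43, 45, 48, 49, 50, 53, 61, 62, 65]:

lo=0, hi=17, mid=8, arr[mid]=41 -> 41 > 24, search left half
lo=0, hi=7, mid=3, arr[mid]=25 -> 25 > 24, search left half
lo=0, hi=2, mid=1, arr[mid]=19 -> 19 < 24, search right half
lo=2, hi=2, mid=2, arr[mid]=24 -> Found target at index 2!

Binary search finds 24 at index 2 after 4 comparisons. The search repeatedly halves the search space by comparing with the middle element.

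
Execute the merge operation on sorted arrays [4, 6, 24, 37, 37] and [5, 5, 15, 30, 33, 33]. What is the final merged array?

Merging process:

Compare 4 vs 5: take 4 from left. Merged: [4]
Compare 6 vs 5: take 5 from right. Merged: [4, 5]
Compare 6 vs 5: take 5 from right. Merged: [4, 5, 5]
Compare 6 vs 15: take 6 from left. Merged: [4, 5, 5, 6]
Compare 24 vs 15: take 15 from right. Merged: [4, 5, 5, 6, 15]
Compare 24 vs 30: take 24 from left. Merged: [4, 5, 5, 6, 15, 24]
Compare 37 vs 30: take 30 from right. Merged: [4, 5, 5, 6, 15, 24, 30]
Compare 37 vs 33: take 33 from right. Merged: [4, 5, 5, 6, 15, 24, 30, 33]
Compare 37 vs 33: take 33 from right. Merged: [4, 5, 5, 6, 15, 24, 30, 33, 33]
Append remaining from left: [37, 37]. Merged: [4, 5, 5, 6, 15, 24, 30, 33, 33, 37, 37]

Final merged array: [4, 5, 5, 6, 15, 24, 30, 33, 33, 37, 37]
Total comparisons: 9

The merged array is [4, 5, 5, 6, 15, 24, 30, 33, 33, 37, 37], requiring 9 comparisons. The merge step runs in O(n) time where n is the total number of elements.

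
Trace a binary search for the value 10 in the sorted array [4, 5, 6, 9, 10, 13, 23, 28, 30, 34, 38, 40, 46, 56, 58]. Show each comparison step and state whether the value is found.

Binary search for 10 in [4, 5, 6, 9, 10, 13, 23, 28, 30, 34, 38, 40, 46, 56, 58]:

lo=0, hi=14, mid=7, arr[mid]=28 -> 28 > 10, search left half
lo=0, hi=6, mid=3, arr[mid]=9 -> 9 < 10, search right half
lo=4, hi=6, mid=5, arr[mid]=13 -> 13 > 10, search left half
lo=4, hi=4, mid=4, arr[mid]=10 -> Found target at index 4!

Binary search finds 10 at index 4 after 4 comparisons. The search repeatedly halves the search space by comparing with the middle element.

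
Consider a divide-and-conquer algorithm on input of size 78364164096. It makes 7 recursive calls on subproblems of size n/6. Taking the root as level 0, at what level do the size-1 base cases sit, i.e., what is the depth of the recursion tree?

For divide and conquer with division factor 6:

Problem sizes at each level:
Level 0: 78364164096
Level 1: 13060694016
Level 2: 2176782336
Level 3: 362797056
Level 4: 60466176
Level 5: 10077696
Level 6: 1679616
Level 7: 279936
Level 8: 46656
Level 9: 7776
Level 10: 1296
Level 11: 216
Level 12: 36
Level 13: 6
Level 14: 1

The root is level 0 and the size-1 base case is level 14 (the tree spans levels 0 through 14, i.e. 15 levels counting the root), so the depth is the number of divisions: log_6(78364164096) = 14

The recursion tree depth is log_6(78364164096) = 14. At each level, the problem size is divided by 6, so it takes 14 divisions to reduce to a base case of size 1. The algorithm makes 7 recursive calls at each level.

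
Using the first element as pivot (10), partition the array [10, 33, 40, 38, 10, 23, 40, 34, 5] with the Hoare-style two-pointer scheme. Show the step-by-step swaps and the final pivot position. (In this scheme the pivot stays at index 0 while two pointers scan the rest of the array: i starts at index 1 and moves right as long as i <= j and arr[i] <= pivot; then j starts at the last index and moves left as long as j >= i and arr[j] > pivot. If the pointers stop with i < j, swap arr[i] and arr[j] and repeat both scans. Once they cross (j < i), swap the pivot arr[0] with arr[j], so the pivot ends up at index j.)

Hoare-style two-pointer partition with pivot = 10:

Initial array: [10, 33, 40, 38, 10, 23, 40, 34, 5]

Pointers start at i = 1, j = 8.
i stops at index 1 (arr[1]=33 > 10), j stops at index 8 (arr[8]=5 <= 10): swap arr[1] and arr[8], array becomes [10, 5, 40, 38, 10, 23, 40, 34, 33]
i stops at index 2 (arr[2]=40 > 10), j stops at index 4 (arr[4]=10 <= 10): swap arr[2] and arr[4], array becomes [10, 5, 10, 38, 40, 23, 40, 34, 33]
i ends at 3, j ends at 2: the pointers have crossed (j < i), so scanning stops.

Swap pivot arr[0] with arr[2] to place pivot at position 2: [10, 5, 10, 38, 40, 23, 40, 34, 33]
Pivot position: 2

After partitioning with pivot 10, the array becomes [10, 5, 10, 38, 40, 23, 40, 34, 33]. The pivot is placed at index 2. All elements to the left of the pivot are <= 10, and all elements to the right are > 10.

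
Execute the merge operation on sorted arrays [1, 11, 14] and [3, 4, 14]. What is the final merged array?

Merging process:

Compare 1 vs 3: take 1 from left. Merged: [1]
Compare 11 vs 3: take 3 from right. Merged: [1, 3]
Compare 11 vs 4: take 4 from right. Merged: [1, 3, 4]
Compare 11 vs 14: take 11 from left. Merged: [1, 3, 4, 11]
Compare 14 vs 14: take 14 from left. Merged: [1, 3, 4, 11, 14]
Append remaining from right: [14]. Merged: [1, 3, 4, 11, 14, 14]

Final merged array: [1, 3, 4, 11, 14, 14]
Total comparisons: 5

The merged array is [1, 3, 4, 11, 14, 14], requiring 5 comparisons. The merge step runs in O(n) time where n is the total number of elements.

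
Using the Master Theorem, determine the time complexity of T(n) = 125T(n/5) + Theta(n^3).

Master Theorem for T(n) = 125T(n/5) + O(n^3):

a = 125, b = 5, c = 3
log_b(a) = log_5(125) = 3.0000

Case 2: c = 3 = log_5(125) = 3.0000
T(n) = O(n^3 log n) = O(n^3 log n)

For T(n) = 125T(n/5) + O(n^3): log_5(125) = 3.0000. This is Case 2 of the Master Theorem (c = log_b(a), equal work at all levels), giving O(n^3 log n).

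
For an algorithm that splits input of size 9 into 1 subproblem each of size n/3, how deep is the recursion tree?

For divide and conquer with division factor 3:

Problem sizes at each level:
Level 0: 9
Level 1: 3
Level 2: 1

The root is level 0 and the size-1 base case is level 2 (the tree spans levels 0 through 2, i.e. 3 levels counting the root), so the depth is the number of divisions: log_3(9) = 2

The recursion tree depth is log_3(9) = 2. At each level, the problem size is divided by 3, so it takes 2 divisions to reduce to a base case of size 1. The algorithm makes 1 recursive call at each level.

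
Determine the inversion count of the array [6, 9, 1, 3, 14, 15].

Finding inversions in [6, 9, 1, 3, 14, 15]:

(0, 2): arr[0]=6 > arr[2]=1
(0, 3): arr[0]=6 > arr[3]=3
(1, 2): arr[1]=9 > arr[2]=1
(1, 3): arr[1]=9 > arr[3]=3

Total inversions: 4

The array has 4 inversion(s): (0,2), (0,3), (1,2), (1,3). Each pair (i,j) satisfies i < j and arr[i] > arr[j].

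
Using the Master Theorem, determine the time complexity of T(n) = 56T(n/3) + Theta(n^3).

Master Theorem for T(n) = 56T(n/3) + O(n^3):

a = 56, b = 3, c = 3
log_b(a) = log_3(56) = 3.6640

Case 1: c = 3 < log_3(56) = 3.6640
T(n) = O(n^(log_3 56))

For T(n) = 56T(n/3) + O(n^3): log_3(56) = 3.6640. This is Case 1 of the Master Theorem (c < log_b(a), work dominated by leaves), giving O(n^(log_3 56)).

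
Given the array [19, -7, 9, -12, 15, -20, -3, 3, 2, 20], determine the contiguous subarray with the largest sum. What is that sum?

Using Kadane's algorithm on [19, -7, 9, -12, 15, -20, -3, 3, 2, 20]:

Scanning through the array:
Position 1 (value -7): max_ending_here = 12, max_so_far = 19
Position 2 (value 9): max_ending_here = 21, max_so_far = 21
Position 3 (value -12): max_ending_here = 9, max_so_far = 21
Position 4 (value 15): max_ending_here = 24, max_so_far = 24
Position 5 (value -20): max_ending_here = 4, max_so_far = 24
Position 6 (value -3): max_ending_here = 1, max_so_far = 24
Position 7 (value 3): max_ending_here = 4, max_so_far = 24
Position 8 (value 2): max_ending_here = 6, max_so_far = 24
Position 9 (value 20): max_ending_here = 26, max_so_far = 26

Maximum subarray: [19, -7, 9, -12, 15, -20, -3, 3, 2, 20]
Maximum sum: 26

The maximum subarray is [19, -7, 9, -12, 15, -20, -3, 3, 2, 20] with sum 26. This subarray runs from index 0 to index 9.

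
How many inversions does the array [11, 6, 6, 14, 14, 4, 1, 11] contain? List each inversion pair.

Finding inversions in [11, 6, 6, 14, 14, 4, 1, 11]:

(0, 1): arr[0]=11 > arr[1]=6
(0, 2): arr[0]=11 > arr[2]=6
(0, 5): arr[0]=11 > arr[5]=4
(0, 6): arr[0]=11 > arr[6]=1
(1, 5): arr[1]=6 > arr[5]=4
(1, 6): arr[1]=6 > arr[6]=1
(2, 5): arr[2]=6 > arr[5]=4
(2, 6): arr[2]=6 > arr[6]=1
(3, 5): arr[3]=14 > arr[5]=4
(3, 6): arr[3]=14 > arr[6]=1
(3, 7): arr[3]=14 > arr[7]=11
(4, 5): arr[4]=14 > arr[5]=4
(4, 6): arr[4]=14 > arr[6]=1
(4, 7): arr[4]=14 > arr[7]=11
(5, 6): arr[5]=4 > arr[6]=1

Total inversions: 15

The array has 15 inversion(s): (0,1), (0,2), (0,5), (0,6), (1,5), (1,6), (2,5), (2,6), (3,5), (3,6), (3,7), (4,5), (4,6), (4,7), (5,6). Each pair (i,j) satisfies i < j and arr[i] > arr[j].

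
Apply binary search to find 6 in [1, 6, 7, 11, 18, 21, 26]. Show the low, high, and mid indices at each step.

Binary search for 6 in [1, 6, 7, 11, 18, 21, 26]:

lo=0, hi=6, mid=3, arr[mid]=11 -> 11 > 6, search left half
lo=0, hi=2, mid=1, arr[mid]=6 -> Found target at index 1!

Binary search finds 6 at index 1 after 2 comparisons. The search repeatedly halves the search space by comparing with the middle element.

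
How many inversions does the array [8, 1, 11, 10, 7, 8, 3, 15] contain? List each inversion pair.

Finding inversions in [8, 1, 11, 10, 7, 8, 3, 15]:

(0, 1): arr[0]=8 > arr[1]=1
(0, 4): arr[0]=8 > arr[4]=7
(0, 6): arr[0]=8 > arr[6]=3
(2, 3): arr[2]=11 > arr[3]=10
(2, 4): arr[2]=11 > arr[4]=7
(2, 5): arr[2]=11 > arr[5]=8
(2, 6): arr[2]=11 > arr[6]=3
(3, 4): arr[3]=10 > arr[4]=7
(3, 5): arr[3]=10 > arr[5]=8
(3, 6): arr[3]=10 > arr[6]=3
(4, 6): arr[4]=7 > arr[6]=3
(5, 6): arr[5]=8 > arr[6]=3

Total inversions: 12

The array has 12 inversion(s): (0,1), (0,4), (0,6), (2,3), (2,4), (2,5), (2,6), (3,4), (3,5), (3,6), (4,6), (5,6). Each pair (i,j) satisfies i < j and arr[i] > arr[j].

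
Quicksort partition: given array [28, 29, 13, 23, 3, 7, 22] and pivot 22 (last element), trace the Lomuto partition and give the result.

Lomuto partition with pivot = 22:

Initial array: [28, 29, 13, 23, 3, 7, 22]

arr[0]=28 > 22: no swap
arr[1]=29 > 22: no swap
arr[2]=13 <= 22: swap with position 0, array becomes [13, 29, 28, 23, 3, 7, 22]
arr[3]=23 > 22: no swap
arr[4]=3 <= 22: swap with position 1, array becomes [13, 3, 28, 23, 29, 7, 22]
arr[5]=7 <= 22: swap with position 2, array becomes [13, 3, 7, 23, 29, 28, 22]

Place pivot at position 3: [13, 3, 7, 22, 29, 28, 23]
Pivot position: 3

After partitioning with pivot 22, the array becomes [13, 3, 7, 22, 29, 28, 23]. The pivot is placed at index 3. All elements to the left of the pivot are <= 22, and all elements to the right are > 22.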